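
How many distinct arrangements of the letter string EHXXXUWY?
8! / (1! × 1! × 1! × 1! × 3! × 1!) = 6720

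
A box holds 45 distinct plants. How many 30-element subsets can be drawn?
C(45,30) = 45!/(30!×15!) = 344867425584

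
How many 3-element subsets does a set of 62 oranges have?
C(62,3) = 62!/(3!×59!) = 37820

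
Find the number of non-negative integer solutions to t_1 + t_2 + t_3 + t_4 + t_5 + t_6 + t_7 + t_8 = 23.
C(23+8-1, 8-1) = C(30, 7) = 2035800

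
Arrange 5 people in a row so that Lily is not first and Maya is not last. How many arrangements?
By inclusion-exclusion: 5! - 2×(5-1)! + (5-2)! = 120 - 48 + 6 = 78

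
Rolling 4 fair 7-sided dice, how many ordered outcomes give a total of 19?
Coefficient of x^19 in (x + x² + ... + x^7)^4. By inclusion-exclusion on dice exceeding 7: Σ_j (-1)^j C(4,j)·C(19-1-7j, 3) = C(4,0)·C(18,3) - C(4,1)·C(11,3) + C(4,2)·C(4,3) = 1·816 - 4·165 + 6·4 = 180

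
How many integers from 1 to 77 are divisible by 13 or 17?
⌊77/13⌋ + ⌊77/17⌋ - ⌊77/221⌋ = 5 + 4 - 0 = 9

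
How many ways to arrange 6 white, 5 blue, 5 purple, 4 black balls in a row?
20! / (6! × 5! × 5! × 4!) = 9777287520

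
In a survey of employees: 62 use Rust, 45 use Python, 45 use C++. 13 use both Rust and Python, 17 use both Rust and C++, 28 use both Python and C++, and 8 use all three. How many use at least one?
|A∪B∪C| = 62+45+45-13-17-28+8 = 102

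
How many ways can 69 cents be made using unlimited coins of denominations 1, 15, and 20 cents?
Coefficient of x^69 in 1/(1-x^1) · 1/(1-x^15) · 1/(1-x^20). Case on j = number of 20-cent coins (j = 0..3); remainder r = 69 - 20j is made from {1,15} in ⌊r/15⌋+1 ways. r = 69, 49, 29, 9 → 5 + 4 + 2 + 1 = 12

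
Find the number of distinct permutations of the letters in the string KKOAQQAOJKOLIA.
14! / (2! × 1! × 1! × 3! × 1! × 3! × 3!) = 201801600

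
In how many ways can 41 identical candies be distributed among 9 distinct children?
C(41+9-1, 9-1) = C(49, 8) = 450978066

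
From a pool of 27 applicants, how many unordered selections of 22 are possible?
C(27,22) = 27!/(22!×5!) = 80730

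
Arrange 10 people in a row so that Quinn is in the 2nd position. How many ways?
Fix one position: (10-1)! = 362880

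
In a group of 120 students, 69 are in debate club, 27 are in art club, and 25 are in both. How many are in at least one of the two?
|A∪B| = |A| + |B| - |A∩B| = 69 + 27 - 25 = 71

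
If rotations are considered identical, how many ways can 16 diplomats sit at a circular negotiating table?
Circular: fix one position, arrange the rest. (16-1)! = 1307674368000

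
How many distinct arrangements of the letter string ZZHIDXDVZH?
10! / (1! × 2! × 2! × 3! × 1! × 1!) = 151200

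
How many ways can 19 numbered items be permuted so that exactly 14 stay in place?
Choose the 14 fixed points C(19,14) = 11628, derange the rest: !5 = Σ_{j=0}^{5} (-1)^j·5!/j! = 120 - 120 + 60 - 20 + 5 - 1 = 44. Product = 11628 × 44 = 511632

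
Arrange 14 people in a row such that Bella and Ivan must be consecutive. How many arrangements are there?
Treat the 2 as one block: (14-2+1)! × 2! = 6227020800 × 2 = 12454041600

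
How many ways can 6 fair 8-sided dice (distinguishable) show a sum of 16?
Coefficient of x^16 in (x + x² + ... + x^8)^6. By inclusion-exclusion on dice exceeding 8: Σ_j (-1)^j C(6,j)·C(16-1-8j, 5) = C(6,0)·C(15,5) - C(6,1)·C(7,5) = 1·3003 - 6·21 = 2877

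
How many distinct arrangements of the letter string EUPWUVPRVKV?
11! / (1! × 3! × 2! × 1! × 1! × 2! × 1!) = 1663200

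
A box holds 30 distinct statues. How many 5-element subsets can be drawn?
C(30,5) = 30!/(5!×25!) = 142506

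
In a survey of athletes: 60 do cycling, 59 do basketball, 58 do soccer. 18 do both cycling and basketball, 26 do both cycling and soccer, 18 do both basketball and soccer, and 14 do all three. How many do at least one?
|A∪B∪C| = 60+59+58-18-26-18+14 = 129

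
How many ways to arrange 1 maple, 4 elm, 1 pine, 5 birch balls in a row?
11! / (1! × 4! × 1! × 5!) = 13860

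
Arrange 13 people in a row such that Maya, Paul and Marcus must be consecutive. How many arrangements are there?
Treat the 3 as one block: (13-3+1)! × 3! = 39916800 × 6 = 239500800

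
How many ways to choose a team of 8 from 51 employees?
C(51,8) = 51!/(8!×43!) = 636763050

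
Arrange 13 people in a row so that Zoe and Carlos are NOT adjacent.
Total - adjacent = 13! - (13-1)!×2 = 6227020800 - 958003200 = 5269017600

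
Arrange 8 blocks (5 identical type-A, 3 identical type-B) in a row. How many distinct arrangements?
8! / (5! × 3!) = 56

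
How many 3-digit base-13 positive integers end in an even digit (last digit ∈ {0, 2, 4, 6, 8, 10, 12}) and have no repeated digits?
Last∈{0,2,4,6,8,10,12}. Last=0: 132. Last nonzero: 6×11×P(11,1) = 726. Total = 858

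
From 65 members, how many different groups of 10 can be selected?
C(65,10) = 65!/(10!×55!) = 179013799328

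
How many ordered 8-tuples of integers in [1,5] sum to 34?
Coefficient of x^34 in (x + x² + ... + x^5)^8. By inclusion-exclusion on dice exceeding 5: Σ_j (-1)^j C(8,j)·C(34-1-5j, 7) = C(8,0)·C(33,7) - C(8,1)·C(28,7) + C(8,2)·C(23,7) - C(8,3)·C(18,7) + C(8,4)·C(13,7) - C(8,5)·C(8,7) = 1·4272048 - 8·1184040 + 28·245157 - 56·31824 + 70·1716 - 56·8 = 1652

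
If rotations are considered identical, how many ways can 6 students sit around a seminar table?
Circular: fix one position, arrange the rest. (6-1)! = 120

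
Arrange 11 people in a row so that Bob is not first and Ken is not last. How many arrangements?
By inclusion-exclusion: 11! - 2×(11-1)! + (11-2)! = 39916800 - 7257600 + 362880 = 33022080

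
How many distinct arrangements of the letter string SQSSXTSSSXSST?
13! / (2! × 2! × 8! × 1!) = 38610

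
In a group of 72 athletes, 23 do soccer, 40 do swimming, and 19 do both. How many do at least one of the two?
|A∪B| = |A| + |B| - |A∩B| = 23 + 40 - 19 = 44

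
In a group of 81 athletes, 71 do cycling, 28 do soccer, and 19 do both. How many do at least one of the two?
|A∪B| = |A| + |B| - |A∩B| = 71 + 28 - 19 = 80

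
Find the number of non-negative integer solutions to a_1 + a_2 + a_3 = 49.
C(49+3-1, 3-1) = C(51, 2) = 1275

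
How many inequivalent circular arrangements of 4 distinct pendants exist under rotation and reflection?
(4-1)!/2 = 6/2 = 3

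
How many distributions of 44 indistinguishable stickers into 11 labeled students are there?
C(44+11-1, 11-1) = C(54, 10) = 23930713170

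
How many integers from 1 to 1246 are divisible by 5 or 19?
⌊1246/5⌋ + ⌊1246/19⌋ - ⌊1246/95⌋ = 249 + 65 - 13 = 301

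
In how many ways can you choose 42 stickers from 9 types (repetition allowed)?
C(42+9-1, 9-1) = C(50, 8) = 536878650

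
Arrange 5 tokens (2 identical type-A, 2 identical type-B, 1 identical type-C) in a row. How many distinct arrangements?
5! / (2! × 2! × 1!) = 30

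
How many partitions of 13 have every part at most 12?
Let r_j(i) = number of partitions of i into parts ≤ j, for i = 0..13. r_1(i) = 1 for all i; r_j(i) = r_{j-1}(i) + r_j(i-j). Rows j = 2..12: ≤2: 1 1 2 2 3 3 4 4 5 5 6 6 7 7; ≤3: 1 1 2 3 4 5 7 8 10 12 14 16 19 21; ≤4: 1 1 2 3 5 6 9 11 15 18 23 27 34 39; ≤5: 1 1 2 3 5 7 10 13 18 23 30 37 47 57; ≤6: 1 1 2 3 5 7 11 14 20 26 35 44 58 71; ≤7: 1 1 2 3 5 7 11 15 21 28 38 49 65 82; ≤8: 1 1 2 3 5 7 11 15 22 29 40 52 70 89; ≤9: 1 1 2 3 5 7 11 15 22 30 41 54 73 94; ≤10: 1 1 2 3 5 7 11 15 22 30 42 55 75 97; ≤11: 1 1 2 3 5 7 11 15 22 30 42 56 76 99; ≤12: 1 1 2 3 5 7 11 15 22 30 42 56 77 100. r_12(13) = 100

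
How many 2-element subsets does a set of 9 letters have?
C(9,2) = 9!/(2!×7!) = 36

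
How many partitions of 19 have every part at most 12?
Let r_j(i) = number of partitions of i into parts ≤ j, for i = 0..19. r_1(i) = 1 for all i; r_j(i) = r_{j-1}(i) + r_j(i-j). Rows j = 2..12: ≤2: 1 1 2 2 3 3 4 4 5 5 6 6 7 7 8 8 9 9 10 10; ≤3: 1 1 2 3 4 5 7 8 10 12 14 16 19 21 24 27 30 33 37 40; ≤4: 1 1 2 3 5 6 9 11 15 18 23 27 34 39 47 54 64 72 84 94; ≤5: 1 1 2 3 5 7 10 13 18 23 30 37 47 57 70 84 101 119 141 164; ≤6: 1 1 2 3 5 7 11 14 20 26 35 44 58 71 90 110 136 163 199 235; ≤7: 1 1 2 3 5 7 11 15 21 28 38 49 65 82 105 131 164 201 248 300; ≤8: 1 1 2 3 5 7 11 15 22 29 40 52 70 89 116 146 186 230 288 352; ≤9: 1 1 2 3 5 7 11 15 22 30 41 54 73 94 123 157 201 252 318 393; ≤10: 1 1 2 3 5 7 11 15 22 30 42 55 75 97 128 164 212 267 340 423; ≤11: 1 1 2 3 5 7 11 15 22 30 42 56 76 99 131 169 219 278 355 445; ≤12: 1 1 2 3 5 7 11 15 22 30 42 56 77 100 133 172 224 285 366 460. r_12(19) = 460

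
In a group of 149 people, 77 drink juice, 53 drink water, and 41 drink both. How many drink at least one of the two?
|A∪B| = |A| + |B| - |A∩B| = 77 + 53 - 41 = 89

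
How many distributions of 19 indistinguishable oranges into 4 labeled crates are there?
C(19+4-1, 4-1) = C(22, 3) = 1540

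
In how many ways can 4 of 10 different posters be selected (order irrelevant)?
C(10,4) = 10!/(4!×6!) = 210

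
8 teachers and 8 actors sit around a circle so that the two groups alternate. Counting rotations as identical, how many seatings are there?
Fix one of the teachers: (8-1)! ways for the remaining teachers, × 8! ways for the actors = 5040 × 40320 = 203212800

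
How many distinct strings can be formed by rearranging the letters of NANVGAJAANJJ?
12! / (1! × 3! × 1! × 4! × 3!) = 554400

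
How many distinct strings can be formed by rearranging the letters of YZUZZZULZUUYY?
13! / (3! × 5! × 4! × 1!) = 360360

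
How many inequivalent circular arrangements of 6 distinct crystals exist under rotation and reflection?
(6-1)!/2 = 120/2 = 60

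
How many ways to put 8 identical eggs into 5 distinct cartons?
C(8+5-1, 5-1) = C(12, 4) = 495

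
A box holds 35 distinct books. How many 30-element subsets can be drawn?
C(35,30) = 35!/(30!×5!) = 324632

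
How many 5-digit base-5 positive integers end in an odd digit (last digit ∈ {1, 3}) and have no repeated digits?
Last∈{1,3}. Last=0: 0. Last nonzero: 2×3×P(3,3) = 36. Total = 36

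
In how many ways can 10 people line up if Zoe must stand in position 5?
Fix one position: (10-1)! = 362880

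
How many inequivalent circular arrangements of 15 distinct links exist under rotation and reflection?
(15-1)!/2 = 87178291200/2 = 43589145600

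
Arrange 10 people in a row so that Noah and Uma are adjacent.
Treat as block: (10-1)! × 2! = 362880 × 2 = 725760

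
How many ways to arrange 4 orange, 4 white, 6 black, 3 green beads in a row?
17! / (4! × 4! × 6! × 3!) = 142942800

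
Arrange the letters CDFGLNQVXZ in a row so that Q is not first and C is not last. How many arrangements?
By inclusion-exclusion: 10! - 2×(10-1)! + (10-2)! = 3628800 - 725760 + 40320 = 2943360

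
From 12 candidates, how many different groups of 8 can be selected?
C(12,8) = 12!/(8!×4!) = 495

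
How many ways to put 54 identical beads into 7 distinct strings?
C(54+7-1, 7-1) = C(60, 6) = 50063860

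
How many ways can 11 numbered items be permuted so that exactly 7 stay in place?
Choose the 7 fixed points C(11,7) = 330, derange the rest: !4 = Σ_{j=0}^{4} (-1)^j·4!/j! = 24 - 24 + 12 - 4 + 1 = 9. Product = 330 × 9 = 2970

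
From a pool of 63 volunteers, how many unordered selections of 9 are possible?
C(63,9) = 63!/(9!×54!) = 23667689815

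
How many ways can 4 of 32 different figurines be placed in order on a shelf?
P(32,4) = 32!/(32-4)! = 863040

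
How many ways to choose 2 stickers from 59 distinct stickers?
C(59,2) = 59!/(2!×57!) = 1711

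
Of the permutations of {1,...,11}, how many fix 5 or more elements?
Exactly j fixed points: C(11,j)·!(11-j); sum over j ≥ 5 (derangement numbers via !m = (m-1)·(!(m-1) + !(m-2)): !0..!6 = 1, 0, 1, 2, 9, 44, 265). Σ_{j=5}^{11} C(11,j)·!(11-j) = C(11,5)·!6 + C(11,6)·!5 + C(11,7)·!4 + C(11,8)·!3 + C(11,9)·!2 + C(11,10)·!1 + C(11,11)·!0 = 462·265 + 462·44 + 330·9 + 165·2 + 55·1 + 11·0 + 1·1 = 146114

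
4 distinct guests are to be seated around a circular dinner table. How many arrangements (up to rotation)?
Circular: fix one position, arrange the rest. (4-1)! = 6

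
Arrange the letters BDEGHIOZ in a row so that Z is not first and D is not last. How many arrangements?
By inclusion-exclusion: 8! - 2×(8-1)! + (8-2)! = 40320 - 10080 + 720 = 30960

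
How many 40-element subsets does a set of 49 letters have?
C(49,40) = 49!/(40!×9!) = 2054455634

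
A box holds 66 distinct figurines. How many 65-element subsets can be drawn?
C(66,65) = 66!/(65!×1!) = 66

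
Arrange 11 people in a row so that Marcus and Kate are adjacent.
Treat as block: (11-1)! × 2! = 3628800 × 2 = 7257600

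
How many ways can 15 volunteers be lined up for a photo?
15! = 1307674368000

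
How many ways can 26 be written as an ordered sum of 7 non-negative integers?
C(26+7-1, 7-1) = C(32, 6) = 906192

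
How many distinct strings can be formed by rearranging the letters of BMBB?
4! / (3! × 1!) = 4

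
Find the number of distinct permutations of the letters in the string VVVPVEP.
7! / (2! × 1! × 4!) = 105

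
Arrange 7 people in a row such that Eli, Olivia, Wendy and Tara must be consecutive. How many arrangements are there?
Treat the 4 as one block: (7-4+1)! × 4! = 24 × 24 = 576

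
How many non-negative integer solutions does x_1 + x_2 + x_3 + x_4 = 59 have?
C(59+4-1, 4-1) = C(62, 3) = 37820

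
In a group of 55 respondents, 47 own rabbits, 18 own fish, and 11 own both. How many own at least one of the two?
|A∪B| = |A| + |B| - |A∩B| = 47 + 18 - 11 = 54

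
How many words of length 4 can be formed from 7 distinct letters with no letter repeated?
P(7,4) = 7!/(7-4)! = 840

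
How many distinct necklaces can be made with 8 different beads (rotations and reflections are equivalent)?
(8-1)!/2 = 5040/2 = 2520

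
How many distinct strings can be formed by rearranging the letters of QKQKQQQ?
7! / (2! × 5!) = 21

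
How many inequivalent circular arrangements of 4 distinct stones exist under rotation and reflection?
(4-1)!/2 = 6/2 = 3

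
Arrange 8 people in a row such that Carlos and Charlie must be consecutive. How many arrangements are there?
Treat the 2 as one block: (8-2+1)! × 2! = 5040 × 2 = 10080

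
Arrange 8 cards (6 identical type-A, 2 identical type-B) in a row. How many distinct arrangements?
8! / (6! × 2!) = 28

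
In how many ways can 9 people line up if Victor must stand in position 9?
Fix one position: (9-1)! = 40320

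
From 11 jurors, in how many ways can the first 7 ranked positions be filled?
P(11,7) = 11!/(11-7)! = 1663200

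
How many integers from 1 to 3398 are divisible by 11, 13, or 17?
⌊3398/11⌋+⌊3398/13⌋+⌊3398/17⌋ - ⌊3398/143⌋-⌊3398/187⌋-⌊3398/221⌋ + ⌊3398/2431⌋ = 308+261+199 - 23-18-15 + 1 = 713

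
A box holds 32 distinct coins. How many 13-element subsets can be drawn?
C(32,13) = 32!/(13!×19!) = 347373600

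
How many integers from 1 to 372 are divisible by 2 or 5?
⌊372/2⌋ + ⌊372/5⌋ - ⌊372/10⌋ = 186 + 74 - 37 = 223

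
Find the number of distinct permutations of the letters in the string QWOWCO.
6! / (1! × 1! × 2! × 2!) = 180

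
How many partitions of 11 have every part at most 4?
Let r_j(i) = number of partitions of i into parts ≤ j, for i = 0..11. r_1(i) = 1 for all i; r_j(i) = r_{j-1}(i) + r_j(i-j). Rows j = 2..4: ≤2: 1 1 2 2 3 3 4 4 5 5 6 6; ≤3: 1 1 2 3 4 5 7 8 10 12 14 16; ≤4: 1 1 2 3 5 6 9 11 15 18 23 27. r_4(11) = 27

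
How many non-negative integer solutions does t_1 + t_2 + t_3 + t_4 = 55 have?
C(55+4-1, 4-1) = C(58, 3) = 30856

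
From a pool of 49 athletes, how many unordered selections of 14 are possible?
C(49,14) = 49!/(14!×35!) = 675248872536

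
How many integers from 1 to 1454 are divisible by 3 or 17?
⌊1454/3⌋ + ⌊1454/17⌋ - ⌊1454/51⌋ = 484 + 85 - 28 = 541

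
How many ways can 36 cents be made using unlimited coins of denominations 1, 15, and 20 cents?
Coefficient of x^36 in 1/(1-x^1) · 1/(1-x^15) · 1/(1-x^20). Case on j = number of 20-cent coins (j = 0..1); remainder r = 36 - 20j is made from {1,15} in ⌊r/15⌋+1 ways. r = 36, 16 → 3 + 2 = 5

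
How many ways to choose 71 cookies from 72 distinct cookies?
C(72,71) = 72!/(71!×1!) = 72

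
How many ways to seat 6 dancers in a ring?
Circular: fix one position, arrange the rest. (6-1)! = 120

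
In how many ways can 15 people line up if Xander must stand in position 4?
Fix one position: (15-1)! = 87178291200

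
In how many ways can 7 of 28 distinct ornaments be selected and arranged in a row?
P(28,7) = 28!/(28-7)! = 5967561600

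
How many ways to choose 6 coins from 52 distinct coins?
C(52,6) = 52!/(6!×46!) = 20358520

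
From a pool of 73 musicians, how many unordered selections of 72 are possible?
C(73,72) = 73!/(72!×1!) = 73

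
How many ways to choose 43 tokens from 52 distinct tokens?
C(52,43) = 52!/(43!×9!) = 3679075400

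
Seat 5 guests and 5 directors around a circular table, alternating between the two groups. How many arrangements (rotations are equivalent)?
Fix one of the guests: (5-1)! ways for the remaining guests, × 5! ways for the directors = 24 × 120 = 2880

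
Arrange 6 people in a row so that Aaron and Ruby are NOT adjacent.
Total - adjacent = 6! - (6-1)!×2 = 720 - 240 = 480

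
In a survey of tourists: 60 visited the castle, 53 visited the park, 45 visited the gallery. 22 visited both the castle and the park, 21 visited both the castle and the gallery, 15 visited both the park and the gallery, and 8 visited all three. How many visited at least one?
|A∪B∪C| = 60+53+45-22-21-15+8 = 108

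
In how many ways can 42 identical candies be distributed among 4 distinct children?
C(42+4-1, 4-1) = C(45, 3) = 14190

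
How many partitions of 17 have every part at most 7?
Let r_j(i) = number of partitions of i into parts ≤ j, for i = 0..17. r_1(i) = 1 for all i; r_j(i) = r_{j-1}(i) + r_j(i-j). Rows j = 2..7: ≤2: 1 1 2 2 3 3 4 4 5 5 6 6 7 7 8 8 9 9; ≤3: 1 1 2 3 4 5 7 8 10 12 14 16 19 21 24 27 30 33; ≤4: 1 1 2 3 5 6 9 11 15 18 23 27 34 39 47 54 64 72; ≤5: 1 1 2 3 5 7 10 13 18 23 30 37 47 57 70 84 101 119; ≤6: 1 1 2 3 5 7 11 14 20 26 35 44 58 71 90 110 136 163; ≤7: 1 1 2 3 5 7 11 15 21 28 38 49 65 82 105 131 164 201. r_7(17) = 201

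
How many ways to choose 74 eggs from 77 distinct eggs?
C(77,74) = 77!/(74!×3!) = 73150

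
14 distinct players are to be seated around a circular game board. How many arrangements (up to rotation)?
Circular: fix one position, arrange the rest. (14-1)! = 6227020800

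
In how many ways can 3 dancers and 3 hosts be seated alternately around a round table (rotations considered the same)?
Fix one of the dancers: (3-1)! ways for the remaining dancers, × 3! ways for the hosts = 2 × 6 = 12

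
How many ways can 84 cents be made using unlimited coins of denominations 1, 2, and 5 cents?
Coefficient of x^84 in 1/(1-x^1) · 1/(1-x^2) · 1/(1-x^5). Case on j = number of 5-cent coins (j = 0..16); remainder r = 84 - 5j is made from {1,2} in ⌊r/2⌋+1 ways. r = 84, 79, 74, 69, 64, 59, 54, 49, 44, 39, 34, 29, 24, 19, 14, 9, 4 → 43 + 40 + 38 + 35 + 33 + 30 + 28 + 25 + 23 + 20 + 18 + 15 + 13 + 10 + 8 + 5 + 3 = 387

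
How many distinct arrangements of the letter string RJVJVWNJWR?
10! / (2! × 2! × 2! × 1! × 3!) = 75600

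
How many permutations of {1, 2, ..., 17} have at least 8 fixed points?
Exactly j fixed points: C(17,j)·!(17-j); sum over j ≥ 8 (derangement numbers via !m = (m-1)·(!(m-1) + !(m-2)): !0..!9 = 1, 0, 1, 2, 9, 44, 265, 1854, 14833, 133496). Σ_{j=8}^{17} C(17,j)·!(17-j) = C(17,8)·!9 + C(17,9)·!8 + C(17,10)·!7 + C(17,11)·!6 + C(17,12)·!5 + C(17,13)·!4 + C(17,14)·!3 + C(17,15)·!2 + C(17,16)·!1 + C(17,17)·!0 = 24310·133496 + 24310·14833 + 19448·1854 + 12376·265 + 6188·44 + 2380·9 + 680·2 + 136·1 + 17·0 + 1·1 = 3645509411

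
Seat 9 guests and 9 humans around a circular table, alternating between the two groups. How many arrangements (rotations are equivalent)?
Fix one of the guests: (9-1)! ways for the remaining guests, × 9! ways for the humans = 40320 × 362880 = 14631321600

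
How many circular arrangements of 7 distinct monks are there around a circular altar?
Circular: fix one position, arrange the rest. (7-1)! = 720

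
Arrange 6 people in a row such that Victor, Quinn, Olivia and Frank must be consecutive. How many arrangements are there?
Treat the 4 as one block: (6-4+1)! × 4! = 6 × 24 = 144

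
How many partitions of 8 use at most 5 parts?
By conjugation, equals partitions of 8 into parts ≤ 5. Let r_j(i) = number of partitions of i into parts ≤ j, for i = 0..8. r_1(i) = 1 for all i; r_j(i) = r_{j-1}(i) + r_j(i-j). Rows j = 2..5: ≤2: 1 1 2 2 3 3 4 4 5; ≤3: 1 1 2 3 4 5 7 8 10; ≤4: 1 1 2 3 5 6 9 11 15; ≤5: 1 1 2 3 5 7 10 13 18. r_5(8) = 18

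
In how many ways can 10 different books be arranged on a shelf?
10! = 3628800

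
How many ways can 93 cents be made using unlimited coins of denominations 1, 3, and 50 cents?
Coefficient of x^93 in 1/(1-x^1) · 1/(1-x^3) · 1/(1-x^50). Case on j = number of 50-cent coins (j = 0..1); remainder r = 93 - 50j is made from {1,3} in ⌊r/3⌋+1 ways. r = 93, 43 → 32 + 15 = 47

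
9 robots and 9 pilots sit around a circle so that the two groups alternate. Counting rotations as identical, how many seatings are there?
Fix one of the robots: (9-1)! ways for the remaining robots, × 9! ways for the pilots = 40320 × 362880 = 14631321600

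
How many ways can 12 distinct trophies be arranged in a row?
12! = 479001600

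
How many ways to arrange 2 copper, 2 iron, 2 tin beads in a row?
6! / (2! × 2! × 2!) = 90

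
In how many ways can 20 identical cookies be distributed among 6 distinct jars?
C(20+6-1, 6-1) = C(25, 5) = 53130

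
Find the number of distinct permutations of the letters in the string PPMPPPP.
7! / (1! × 6!) = 7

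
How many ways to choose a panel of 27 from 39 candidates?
C(39,27) = 39!/(27!×12!) = 3910797436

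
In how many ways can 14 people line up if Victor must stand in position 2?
Fix one position: (14-1)! = 6227020800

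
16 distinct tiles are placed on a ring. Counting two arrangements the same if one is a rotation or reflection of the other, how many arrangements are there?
(16-1)!/2 = 1307674368000/2 = 653837184000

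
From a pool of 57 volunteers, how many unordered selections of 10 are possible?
C(57,10) = 57!/(10!×47!) = 43183019880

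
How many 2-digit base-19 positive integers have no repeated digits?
First digit: 18 choices (nonzero). Then descending: 18 × 18 = 324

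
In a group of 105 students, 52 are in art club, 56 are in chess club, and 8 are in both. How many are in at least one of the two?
|A∪B| = |A| + |B| - |A∩B| = 52 + 56 - 8 = 100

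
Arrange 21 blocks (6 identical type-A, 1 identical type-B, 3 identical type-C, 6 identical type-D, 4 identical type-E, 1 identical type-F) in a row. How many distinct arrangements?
21! / (6! × 1! × 3! × 6! × 4! × 1!) = 684410126400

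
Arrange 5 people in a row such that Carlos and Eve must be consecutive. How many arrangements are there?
Treat the 2 as one block: (5-2+1)! × 2! = 24 × 2 = 48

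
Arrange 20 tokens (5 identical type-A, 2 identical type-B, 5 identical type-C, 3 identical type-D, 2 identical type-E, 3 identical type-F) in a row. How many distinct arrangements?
20! / (5! × 2! × 5! × 3! × 2! × 3!) = 1173274502400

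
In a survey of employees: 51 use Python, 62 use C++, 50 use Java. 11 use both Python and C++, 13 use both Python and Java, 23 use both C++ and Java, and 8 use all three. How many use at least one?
|A∪B∪C| = 51+62+50-11-13-23+8 = 124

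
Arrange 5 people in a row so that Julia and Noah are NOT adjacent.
Total - adjacent = 5! - (5-1)!×2 = 120 - 48 = 72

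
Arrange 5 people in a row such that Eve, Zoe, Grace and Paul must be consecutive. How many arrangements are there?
Treat the 4 as one block: (5-4+1)! × 4! = 2 × 24 = 48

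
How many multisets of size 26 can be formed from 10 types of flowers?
C(26+10-1, 10-1) = C(35, 9) = 70607460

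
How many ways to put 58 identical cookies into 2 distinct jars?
C(58+2-1, 2-1) = C(59, 1) = 59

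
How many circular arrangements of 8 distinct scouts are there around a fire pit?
Circular: fix one position, arrange the rest. (8-1)! = 5040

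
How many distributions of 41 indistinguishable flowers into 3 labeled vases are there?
C(41+3-1, 3-1) = C(43, 2) = 903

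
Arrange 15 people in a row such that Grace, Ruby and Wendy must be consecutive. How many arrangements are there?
Treat the 3 as one block: (15-3+1)! × 3! = 6227020800 × 6 = 37362124800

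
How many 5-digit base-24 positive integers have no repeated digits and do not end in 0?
Last digit: 23 nonzero choices. First digit: 22 (nonzero, ≠last). Middle 3: P(22,3) = 9240. Total = 4675440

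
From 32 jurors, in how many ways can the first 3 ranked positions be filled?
P(32,3) = 32!/(32-3)! = 29760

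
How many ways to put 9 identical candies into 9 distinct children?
C(9+9-1, 9-1) = C(17, 8) = 24310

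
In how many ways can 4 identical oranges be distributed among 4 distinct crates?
C(4+4-1, 4-1) = C(7, 3) = 35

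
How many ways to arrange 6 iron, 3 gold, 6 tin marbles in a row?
15! / (6! × 3! × 6!) = 420420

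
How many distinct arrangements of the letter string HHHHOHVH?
8! / (1! × 6! × 1!) = 56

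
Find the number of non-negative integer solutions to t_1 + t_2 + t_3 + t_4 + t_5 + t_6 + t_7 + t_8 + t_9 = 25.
C(25+9-1, 9-1) = C(33, 8) = 13884156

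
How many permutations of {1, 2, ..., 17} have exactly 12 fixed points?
Choose the 12 fixed points C(17,12) = 6188, derange the rest: !5 = Σ_{j=0}^{5} (-1)^j·5!/j! = 120 - 120 + 60 - 20 + 5 - 1 = 44. Product = 6188 × 44 = 272272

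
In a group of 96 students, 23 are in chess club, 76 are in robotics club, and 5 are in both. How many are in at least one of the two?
|A∪B| = |A| + |B| - |A∩B| = 23 + 76 - 5 = 94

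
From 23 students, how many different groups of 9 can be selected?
C(23,9) = 23!/(9!×14!) = 817190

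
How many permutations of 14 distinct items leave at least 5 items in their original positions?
Exactly j fixed points: C(14,j)·!(14-j); sum over j ≥ 5 (derangement numbers via !m = (m-1)·(!(m-1) + !(m-2)): !0..!9 = 1, 0, 1, 2, 9, 44, 265, 1854, 14833, 133496). Σ_{j=5}^{14} C(14,j)·!(14-j) = C(14,5)·!9 + C(14,6)·!8 + C(14,7)·!7 + C(14,8)·!6 + C(14,9)·!5 + C(14,10)·!4 + C(14,11)·!3 + C(14,12)·!2 + C(14,13)·!1 + C(14,14)·!0 = 2002·133496 + 3003·14833 + 3432·1854 + 3003·265 + 2002·44 + 1001·9 + 364·2 + 91·1 + 14·0 + 1·1 = 319059131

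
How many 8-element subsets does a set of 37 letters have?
C(37,8) = 37!/(8!×29!) = 38608020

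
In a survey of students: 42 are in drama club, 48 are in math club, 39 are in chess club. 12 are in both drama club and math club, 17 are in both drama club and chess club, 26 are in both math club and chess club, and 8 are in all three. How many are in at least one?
|A∪B∪C| = 42+48+39-12-17-26+8 = 82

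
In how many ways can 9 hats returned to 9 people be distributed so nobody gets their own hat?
!9 = Σ_{j=0}^{9} (-1)^j·9!/j! = 362880 - 362880 + 181440 - 60480 + 15120 - 3024 + 504 - 72 + 9 - 1 = 133496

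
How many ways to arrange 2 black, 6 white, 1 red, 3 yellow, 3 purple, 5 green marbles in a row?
20! / (2! × 6! × 1! × 3! × 3! × 5!) = 391091500800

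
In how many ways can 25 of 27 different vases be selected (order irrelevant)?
C(27,25) = 27!/(25!×2!) = 351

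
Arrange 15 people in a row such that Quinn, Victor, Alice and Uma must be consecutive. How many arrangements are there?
Treat the 4 as one block: (15-4+1)! × 4! = 479001600 × 24 = 11496038400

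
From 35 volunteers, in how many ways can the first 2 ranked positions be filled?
P(35,2) = 35!/(35-2)! = 1190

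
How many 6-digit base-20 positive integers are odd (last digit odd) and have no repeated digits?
Last∈{1,3,5,7,9,11,13,15,17,19}. Last=0: 0. Last nonzero: 10×18×P(18,4) = 13219200. Total = 13219200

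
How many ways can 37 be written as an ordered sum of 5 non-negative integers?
C(37+5-1, 5-1) = C(41, 4) = 101270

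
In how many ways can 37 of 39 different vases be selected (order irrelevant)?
C(39,37) = 39!/(37!×2!) = 741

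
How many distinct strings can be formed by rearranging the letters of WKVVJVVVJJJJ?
12! / (1! × 5! × 5! × 1!) = 33264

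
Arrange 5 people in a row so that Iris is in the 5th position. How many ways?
Fix one position: (5-1)! = 24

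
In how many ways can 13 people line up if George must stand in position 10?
Fix one position: (13-1)! = 479001600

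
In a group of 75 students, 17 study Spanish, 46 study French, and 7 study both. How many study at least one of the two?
|A∪B| = |A| + |B| - |A∩B| = 17 + 46 - 7 = 56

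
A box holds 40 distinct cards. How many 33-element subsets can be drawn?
C(40,33) = 40!/(33!×7!) = 18643560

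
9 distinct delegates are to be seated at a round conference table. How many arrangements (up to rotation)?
Circular: fix one position, arrange the rest. (9-1)! = 40320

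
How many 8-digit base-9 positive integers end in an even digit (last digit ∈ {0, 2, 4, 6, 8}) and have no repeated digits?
Last∈{0,2,4,6,8}. Last=0: 40320. Last nonzero: 4×7×P(7,6) = 141120. Total = 181440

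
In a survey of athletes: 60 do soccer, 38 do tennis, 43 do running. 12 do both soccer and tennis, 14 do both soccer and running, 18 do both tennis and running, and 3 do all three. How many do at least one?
|A∪B∪C| = 60+38+43-12-14-18+3 = 100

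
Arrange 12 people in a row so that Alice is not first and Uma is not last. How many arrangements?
By inclusion-exclusion: 12! - 2×(12-1)! + (12-2)! = 479001600 - 79833600 + 3628800 = 402796800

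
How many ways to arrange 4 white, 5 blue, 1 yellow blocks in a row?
10! / (4! × 5! × 1!) = 1260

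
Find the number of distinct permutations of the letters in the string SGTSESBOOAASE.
13! / (2! × 2! × 1! × 1! × 2! × 1! × 4!) = 32432400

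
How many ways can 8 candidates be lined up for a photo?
8! = 40320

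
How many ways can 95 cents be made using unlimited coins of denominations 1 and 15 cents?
Coefficient of x^95 in 1/(1-x^1) · 1/(1-x^15). Use j coins of 15 for j = 0..⌊95/15⌋ = 6, the rest in 1s: 6 + 1 = 7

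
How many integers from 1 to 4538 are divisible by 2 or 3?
⌊4538/2⌋ + ⌊4538/3⌋ - ⌊4538/6⌋ = 2269 + 1512 - 756 = 3025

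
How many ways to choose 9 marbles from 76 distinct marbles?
C(76,9) = 76!/(9!×67!) = 142466675900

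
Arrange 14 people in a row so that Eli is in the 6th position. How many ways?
Fix one position: (14-1)! = 6227020800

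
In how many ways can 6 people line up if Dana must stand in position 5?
Fix one position: (6-1)! = 120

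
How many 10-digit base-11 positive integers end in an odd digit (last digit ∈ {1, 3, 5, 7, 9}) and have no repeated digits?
Last∈{1,3,5,7,9}. Last=0: 0. Last nonzero: 5×9×P(9,8) = 16329600. Total = 16329600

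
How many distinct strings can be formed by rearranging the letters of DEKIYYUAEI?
10! / (2! × 1! × 1! × 2! × 1! × 2! × 1!) = 453600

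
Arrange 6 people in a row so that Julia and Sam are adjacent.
Treat as block: (6-1)! × 2! = 120 × 2 = 240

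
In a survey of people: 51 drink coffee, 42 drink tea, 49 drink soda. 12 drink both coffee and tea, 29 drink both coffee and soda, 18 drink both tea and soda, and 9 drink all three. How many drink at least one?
|A∪B∪C| = 51+42+49-12-29-18+9 = 92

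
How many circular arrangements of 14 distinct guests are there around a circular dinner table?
Circular: fix one position, arrange the rest. (14-1)! = 6227020800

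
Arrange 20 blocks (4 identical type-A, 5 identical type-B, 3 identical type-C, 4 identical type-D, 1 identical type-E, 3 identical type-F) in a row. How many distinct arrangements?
20! / (4! × 5! × 3! × 4! × 1! × 3!) = 977728752000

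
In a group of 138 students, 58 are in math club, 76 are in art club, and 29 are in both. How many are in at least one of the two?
|A∪B| = |A| + |B| - |A∩B| = 58 + 76 - 29 = 105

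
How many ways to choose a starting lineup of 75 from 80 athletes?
C(80,75) = 80!/(75!×5!) = 24040016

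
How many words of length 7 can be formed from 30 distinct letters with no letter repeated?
P(30,7) = 30!/(30-7)! = 10260432000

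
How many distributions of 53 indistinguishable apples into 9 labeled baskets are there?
C(53+9-1, 9-1) = C(61, 8) = 2944827765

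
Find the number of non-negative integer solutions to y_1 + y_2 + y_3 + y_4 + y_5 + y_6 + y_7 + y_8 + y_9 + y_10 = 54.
C(54+10-1, 10-1) = C(63, 9) = 23667689815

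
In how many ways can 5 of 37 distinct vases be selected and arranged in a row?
P(37,5) = 37!/(37-5)! = 52307640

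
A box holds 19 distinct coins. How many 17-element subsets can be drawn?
C(19,17) = 19!/(17!×2!) = 171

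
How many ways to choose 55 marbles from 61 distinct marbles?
C(61,55) = 61!/(55!×6!) = 55525372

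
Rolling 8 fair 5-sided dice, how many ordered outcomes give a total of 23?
Coefficient of x^23 in (x + x² + ... + x^5)^8. By inclusion-exclusion on dice exceeding 5: Σ_j (-1)^j C(8,j)·C(23-1-5j, 7) = C(8,0)·C(22,7) - C(8,1)·C(17,7) + C(8,2)·C(12,7) - C(8,3)·C(7,7) = 1·170544 - 8·19448 + 28·792 - 56·1 = 37080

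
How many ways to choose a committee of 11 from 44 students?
C(44,11) = 44!/(11!×33!) = 7669339132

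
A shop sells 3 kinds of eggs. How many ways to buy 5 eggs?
C(5+3-1, 3-1) = C(7, 2) = 21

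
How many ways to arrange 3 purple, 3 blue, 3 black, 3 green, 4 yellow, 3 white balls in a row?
19! / (3! × 3! × 3! × 3! × 4! × 3!) = 651819168000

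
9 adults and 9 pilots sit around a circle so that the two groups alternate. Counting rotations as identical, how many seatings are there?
Fix one of the adults: (9-1)! ways for the remaining adults, × 9! ways for the pilots = 40320 × 362880 = 14631321600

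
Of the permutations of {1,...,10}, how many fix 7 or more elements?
Exactly j fixed points: C(10,j)·!(10-j); sum over j ≥ 7 (derangement numbers via !m = (m-1)·(!(m-1) + !(m-2)): !0..!3 = 1, 0, 1, 2). Σ_{j=7}^{10} C(10,j)·!(10-j) = C(10,7)·!3 + C(10,8)·!2 + C(10,9)·!1 + C(10,10)·!0 = 120·2 + 45·1 + 10·0 + 1·1 = 286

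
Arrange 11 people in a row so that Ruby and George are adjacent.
Treat as block: (11-1)! × 2! = 3628800 × 2 = 7257600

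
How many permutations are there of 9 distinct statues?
9! = 362880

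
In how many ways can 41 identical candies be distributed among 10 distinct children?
C(41+10-1, 10-1) = C(50, 9) = 2505433700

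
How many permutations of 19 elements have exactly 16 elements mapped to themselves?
Choose the 16 fixed points C(19,16) = 969, derange the rest: !3 = Σ_{j=0}^{3} (-1)^j·3!/j! = 6 - 6 + 3 - 1 = 2. Product = 969 × 2 = 1938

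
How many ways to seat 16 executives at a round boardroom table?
Circular: fix one position, arrange the rest. (16-1)! = 1307674368000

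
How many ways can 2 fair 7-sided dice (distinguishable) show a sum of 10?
Coefficient of x^10 in (x + x² + ... + x^7)^2. By inclusion-exclusion on dice exceeding 7: Σ_j (-1)^j C(2,j)·C(10-1-7j, 1) = C(2,0)·C(9,1) - C(2,1)·C(2,1) = 1·9 - 2·2 = 5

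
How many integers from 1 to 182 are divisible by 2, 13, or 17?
⌊182/2⌋+⌊182/13⌋+⌊182/17⌋ - ⌊182/26⌋-⌊182/34⌋-⌊182/221⌋ + ⌊182/442⌋ = 91+14+10 - 7-5-0 + 0 = 103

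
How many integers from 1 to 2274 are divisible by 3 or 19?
⌊2274/3⌋ + ⌊2274/19⌋ - ⌊2274/57⌋ = 758 + 119 - 39 = 838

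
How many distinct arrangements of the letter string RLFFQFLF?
8! / (2! × 1! × 1! × 4!) = 840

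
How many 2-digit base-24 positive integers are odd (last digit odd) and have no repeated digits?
Last∈{1,3,5,7,9,11,13,15,17,19,21,23}. Last=0: 0. Last nonzero: 12×22×P(22,0) = 264. Total = 264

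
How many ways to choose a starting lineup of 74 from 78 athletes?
C(78,74) = 78!/(74!×4!) = 1426425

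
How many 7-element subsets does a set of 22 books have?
C(22,7) = 22!/(7!×15!) = 170544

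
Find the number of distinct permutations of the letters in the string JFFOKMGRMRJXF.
13! / (2! × 3! × 2! × 1! × 1! × 1! × 2! × 1!) = 129729600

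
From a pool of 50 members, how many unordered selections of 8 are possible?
C(50,8) = 50!/(8!×42!) = 536878650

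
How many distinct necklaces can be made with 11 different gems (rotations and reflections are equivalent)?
(11-1)!/2 = 3628800/2 = 1814400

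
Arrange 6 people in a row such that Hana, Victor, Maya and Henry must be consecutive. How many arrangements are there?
Treat the 4 as one block: (6-4+1)! × 4! = 6 × 24 = 144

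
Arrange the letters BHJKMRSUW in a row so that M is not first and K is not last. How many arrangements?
By inclusion-exclusion: 9! - 2×(9-1)! + (9-2)! = 362880 - 80640 + 5040 = 287280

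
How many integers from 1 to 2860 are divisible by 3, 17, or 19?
⌊2860/3⌋+⌊2860/17⌋+⌊2860/19⌋ - ⌊2860/51⌋-⌊2860/57⌋-⌊2860/323⌋ + ⌊2860/969⌋ = 953+168+150 - 56-50-8 + 2 = 1159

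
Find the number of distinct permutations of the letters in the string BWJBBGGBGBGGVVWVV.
17! / (4! × 2! × 5! × 5! × 1!) = 514594080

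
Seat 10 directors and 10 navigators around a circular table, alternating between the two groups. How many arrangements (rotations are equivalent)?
Fix one of the directors: (10-1)! ways for the remaining directors, × 10! ways for the navigators = 362880 × 3628800 = 1316818944000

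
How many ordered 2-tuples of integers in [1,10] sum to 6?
Coefficient of x^6 in (x + x² + ... + x^10)^2. By inclusion-exclusion on dice exceeding 10: Σ_j (-1)^j C(2,j)·C(6-1-10j, 1) = C(2,0)·C(5,1) = 1·5 = 5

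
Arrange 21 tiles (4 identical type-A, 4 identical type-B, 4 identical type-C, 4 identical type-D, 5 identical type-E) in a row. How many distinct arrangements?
21! / (4! × 4! × 4! × 4! × 5!) = 1283268987000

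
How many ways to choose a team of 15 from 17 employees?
C(17,15) = 17!/(15!×2!) = 136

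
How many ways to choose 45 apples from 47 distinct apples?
C(47,45) = 47!/(45!×2!) = 1081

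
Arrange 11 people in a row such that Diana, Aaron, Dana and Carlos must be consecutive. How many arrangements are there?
Treat the 4 as one block: (11-4+1)! × 4! = 40320 × 24 = 967680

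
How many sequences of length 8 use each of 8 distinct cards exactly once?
8! = 40320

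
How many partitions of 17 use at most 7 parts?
By conjugation, equals partitions of 17 into parts ≤ 7. Let r_j(i) = number of partitions of i into parts ≤ j, for i = 0..17. r_1(i) = 1 for all i; r_j(i) = r_{j-1}(i) + r_j(i-j). Rows j = 2..7: ≤2: 1 1 2 2 3 3 4 4 5 5 6 6 7 7 8 8 9 9; ≤3: 1 1 2 3 4 5 7 8 10 12 14 16 19 21 24 27 30 33; ≤4: 1 1 2 3 5 6 9 11 15 18 23 27 34 39 47 54 64 72; ≤5: 1 1 2 3 5 7 10 13 18 23 30 37 47 57 70 84 101 119; ≤6: 1 1 2 3 5 7 11 14 20 26 35 44 58 71 90 110 136 163; ≤7: 1 1 2 3 5 7 11 15 21 28 38 49 65 82 105 131 164 201. r_7(17) = 201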